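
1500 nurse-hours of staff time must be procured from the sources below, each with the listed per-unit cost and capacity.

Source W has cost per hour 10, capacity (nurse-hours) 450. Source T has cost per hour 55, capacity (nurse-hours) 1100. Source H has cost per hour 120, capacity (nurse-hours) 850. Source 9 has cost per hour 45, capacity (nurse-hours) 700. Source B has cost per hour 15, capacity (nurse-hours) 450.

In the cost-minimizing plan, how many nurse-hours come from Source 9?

Cheapest first:
Source W (10): use full 450 → 1050 nurse-hours to go.
Source B (15): use full 450 → 600 nurse-hours to go.
Source 9 (45): take the remaining 600 → done.
Source T, Source H: unused.

600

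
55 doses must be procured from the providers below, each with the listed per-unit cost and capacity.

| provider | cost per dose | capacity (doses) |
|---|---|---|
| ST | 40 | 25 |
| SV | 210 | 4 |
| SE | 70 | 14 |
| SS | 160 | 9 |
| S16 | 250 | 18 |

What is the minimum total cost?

Use providers in increasing cost order.
ST (40): use full 25 — 30 doses to go.
Take 14 from SE at 70 — need 16 more.
Take 9 from SS at 160 — need 7 more.
Take 4 from SV at 210 — need 3 more.
S16 at 250: take 3 of its 18 — requirement met.
Cost = 25×40 + 14×70 + 9×160 + 4×210 + 3×250 = 5010.

5010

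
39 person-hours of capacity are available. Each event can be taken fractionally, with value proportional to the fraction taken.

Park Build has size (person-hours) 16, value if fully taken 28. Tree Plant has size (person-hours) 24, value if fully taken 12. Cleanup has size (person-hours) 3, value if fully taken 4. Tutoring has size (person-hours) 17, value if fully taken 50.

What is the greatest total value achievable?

83.5

Rank by value-to-size ratio: Tutoring 50/17≈2.94, Park Build 28/16≈1.75, Cleanup 4/3≈1.33, Tree Plant 12/24≈0.5.
Tutoring: take in full, 17 person-hours for value 50 → 22 left.
Take all of Park Build (16 person-hours, value 28) → 6 person-hours left.
Take all of Cleanup (3 person-hours, value 4) → 3 person-hours left.
3 person-hours left: a 3/24 share of Tree Plant gives 12×3/24 = 1.5.
Total value = 83.5.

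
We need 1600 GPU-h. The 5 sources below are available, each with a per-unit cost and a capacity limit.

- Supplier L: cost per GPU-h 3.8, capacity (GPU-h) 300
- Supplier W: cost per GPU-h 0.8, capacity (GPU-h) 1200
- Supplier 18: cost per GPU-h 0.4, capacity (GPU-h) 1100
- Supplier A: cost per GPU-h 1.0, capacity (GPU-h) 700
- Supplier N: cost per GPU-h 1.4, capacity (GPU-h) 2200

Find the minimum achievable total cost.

Fill from the cheapest source first.
Supplier 18 at 0.4: take all 1100 GPU-h — 500 still needed.
Take 500 from Supplier W at 0.8 to finish.
Supplier A, Supplier N, Supplier L: unused.
Cost = 1100×0.4 + 500×0.8 = 840.

840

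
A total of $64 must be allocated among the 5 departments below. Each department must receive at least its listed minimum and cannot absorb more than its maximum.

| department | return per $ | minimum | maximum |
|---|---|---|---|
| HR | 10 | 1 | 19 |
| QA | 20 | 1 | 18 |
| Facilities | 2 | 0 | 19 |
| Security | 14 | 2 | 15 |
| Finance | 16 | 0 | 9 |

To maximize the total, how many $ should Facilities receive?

Meeting every minimum uses 1+1+0+2+0 = 4 $, leaving 60.
Highest return per $ first: QA 20 > Finance 16 > Security 14 > HR 10 > Facilities 2.
QA takes 17 more to reach its cap of 18 ; 43 left.
Finance: +9 to 9 (cap) ; 34 left.
Security: +13 to 15 (cap) ; 21 left.
HR takes 18 more to reach its cap of 19 ; 3 left.
Only 3 left; Facilities takes them to reach 3.

3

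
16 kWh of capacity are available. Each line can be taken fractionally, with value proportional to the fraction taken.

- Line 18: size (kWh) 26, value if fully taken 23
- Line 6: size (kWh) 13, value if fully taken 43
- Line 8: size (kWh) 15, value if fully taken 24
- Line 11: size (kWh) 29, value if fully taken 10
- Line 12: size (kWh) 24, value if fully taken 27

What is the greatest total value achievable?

47.8

Best value per unit of size first: Line 6 43/13≈3.31, Line 8 24/15≈1.6, Line 12 27/24≈1.12, Line 18 23/26≈0.885, Line 11 10/29≈0.345.
All 13 kWh of Line 6 fit (value 43) — 3 remain.
Fill the last 3 kWh with part of Line 8: 3/15 of it earns 4.8.
Total value = 47.8.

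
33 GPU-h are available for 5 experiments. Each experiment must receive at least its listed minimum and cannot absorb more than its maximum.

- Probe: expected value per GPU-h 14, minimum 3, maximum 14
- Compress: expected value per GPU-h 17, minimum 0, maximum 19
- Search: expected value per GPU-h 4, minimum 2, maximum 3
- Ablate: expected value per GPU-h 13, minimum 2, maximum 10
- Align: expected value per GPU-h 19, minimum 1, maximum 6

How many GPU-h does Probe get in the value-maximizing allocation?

Meeting every minimum uses 3+0+2+2+1 = 8 GPU-h, leaving 25.
Rank by expected value per GPU-h: Align 19 > Compress 17 > Probe 14 > Ablate 13 > Search 4.
Give Align 5 more to hit its cap of 6 ; 20 left.
Give Compress 19 more to hit its cap of 19 ; 1 left.
Probe has room for 11 more but only 1 remain, so it gets 4.

4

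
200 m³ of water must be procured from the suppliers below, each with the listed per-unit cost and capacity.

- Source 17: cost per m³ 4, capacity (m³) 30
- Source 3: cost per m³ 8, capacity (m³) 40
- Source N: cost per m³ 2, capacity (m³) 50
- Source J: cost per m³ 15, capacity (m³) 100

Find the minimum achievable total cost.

1740

Cheapest first:
Take 50 from Source N at 2 — need 150 more.
Source 17 at 4: take all 30 m³ — 120 still needed.
Source 3 at 8: take all 40 m³ — 80 still needed.
Source J at 15: take 80 of its 100 — requirement met.
Cost = 50×2 + 30×4 + 40×8 + 80×15 = 1740.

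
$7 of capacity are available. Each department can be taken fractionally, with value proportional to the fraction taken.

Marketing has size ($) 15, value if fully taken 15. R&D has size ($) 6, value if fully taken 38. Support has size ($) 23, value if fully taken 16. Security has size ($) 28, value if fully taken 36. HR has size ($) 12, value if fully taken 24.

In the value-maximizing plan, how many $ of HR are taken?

1

Best value per unit of size first: R&D 38/6≈6.33, HR 24/12≈2, Security 36/28≈1.29, Marketing 15/15≈1, Support 16/23≈0.696.
All 6 $ of R&D fit (value 38) ; 1 remain.
1 $ left: a 1/12 share of HR gives 24×1/12 = 2.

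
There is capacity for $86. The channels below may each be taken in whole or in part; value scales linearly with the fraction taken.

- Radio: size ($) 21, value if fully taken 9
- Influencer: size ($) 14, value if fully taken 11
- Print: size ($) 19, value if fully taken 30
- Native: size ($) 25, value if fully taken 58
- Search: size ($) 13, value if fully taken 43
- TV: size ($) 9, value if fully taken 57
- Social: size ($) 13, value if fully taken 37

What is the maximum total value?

230.5

Best value per unit of size first: TV 57/9≈6.33, Search 43/13≈3.31, Social 37/13≈2.85, Native 58/25≈2.32, Print 30/19≈1.58, Influencer 11/14≈0.786, Radio 9/21≈0.429.
Take all of TV (9 $, value 57) — 77 $ left.
Take all of Search (13 $, value 43) — 64 $ left.
Take all of Social (13 $, value 37) — 51 $ left.
All 25 $ of Native fit (value 58) — 26 remain.
Take all of Print (19 $, value 30) — 7 $ left.
Only 7 $ remain; take 7/14 of Influencer for value 11×7/14 = 5.5.
Total value = 230.5.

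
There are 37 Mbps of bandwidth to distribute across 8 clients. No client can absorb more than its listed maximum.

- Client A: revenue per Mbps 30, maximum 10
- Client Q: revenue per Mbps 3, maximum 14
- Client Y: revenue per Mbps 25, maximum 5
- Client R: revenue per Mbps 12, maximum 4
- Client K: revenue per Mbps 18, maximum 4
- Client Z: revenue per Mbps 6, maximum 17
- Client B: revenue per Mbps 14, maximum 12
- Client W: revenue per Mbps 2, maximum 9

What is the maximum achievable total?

725

Rank by revenue per Mbps: Client A 30 > Client Y 25 > Client K 18 > Client B 14 > Client R 12 > Client Z 6 > Client Q 3 > Client W 2.
Client A: +10 to 10 (cap) — 27 left.
Client Y takes 5 to reach its cap of 5 — 22 left.
Client K: +4 to 4 (cap) — 18 left.
Client B takes 12 to reach its cap of 12 — 6 left.
Client R takes 4 to reach its cap of 4 — 2 left.
Client Z has room for 17 but only 2 remain, so it gets 2.
Total = 30×10 + 25×5 + 12×4 + 18×4 + 6×2 + 14×12 = 725.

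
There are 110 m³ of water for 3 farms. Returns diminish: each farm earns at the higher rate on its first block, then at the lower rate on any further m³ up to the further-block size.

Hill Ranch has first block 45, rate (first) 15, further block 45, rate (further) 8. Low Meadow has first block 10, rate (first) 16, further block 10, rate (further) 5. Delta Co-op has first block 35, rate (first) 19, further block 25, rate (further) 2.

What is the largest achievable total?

Order all 6 blocks by rate: Delta Co-op/tier1 19 > Low Meadow/tier1 16 > Hill Ranch/tier1 15 > Hill Ranch/tier2 8 > Low Meadow/tier2 5 > Delta Co-op/tier2 2.
Delta Co-op/tier1 (19): +35 — 75 left.
Fill Low Meadow tier1 block (10 at 16) — 65 left.
Fill Hill Ranch tier1 block (45 at 15) — 20 left.
Hill Ranch/tier2: +20 of 45 at 8; pool empty.
Total = 19×35 + 16×10 + 15×45 + 8×20 = 1660.

1660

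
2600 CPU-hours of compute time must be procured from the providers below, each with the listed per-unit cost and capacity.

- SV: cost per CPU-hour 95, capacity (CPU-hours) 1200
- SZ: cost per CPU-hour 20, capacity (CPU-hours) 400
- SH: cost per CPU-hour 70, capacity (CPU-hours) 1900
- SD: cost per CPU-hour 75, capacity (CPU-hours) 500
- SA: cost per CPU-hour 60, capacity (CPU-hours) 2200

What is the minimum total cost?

140000

Cheapest first:
SZ at 20: take all 400 CPU-hours — 2200 still needed.
Take 2200 from SA at 60 — need 0 more.
SH, SD, SV: unused.
Cost = 400×20 + 2200×60 = 140000.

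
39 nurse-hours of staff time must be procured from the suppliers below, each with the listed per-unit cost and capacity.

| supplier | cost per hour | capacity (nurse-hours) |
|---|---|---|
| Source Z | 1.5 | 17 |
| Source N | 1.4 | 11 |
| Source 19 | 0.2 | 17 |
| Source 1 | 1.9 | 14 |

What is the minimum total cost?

Cheapest first:
Source 19 (0.2): use full 17 ; 22 nurse-hours to go.
Source N (1.4): use full 11 ; 11 nurse-hours to go.
Take 11 from Source Z at 1.5 to finish.
Source 1: unused.
Cost = 17×0.2 + 11×1.4 + 11×1.5 = 35.3.

35.3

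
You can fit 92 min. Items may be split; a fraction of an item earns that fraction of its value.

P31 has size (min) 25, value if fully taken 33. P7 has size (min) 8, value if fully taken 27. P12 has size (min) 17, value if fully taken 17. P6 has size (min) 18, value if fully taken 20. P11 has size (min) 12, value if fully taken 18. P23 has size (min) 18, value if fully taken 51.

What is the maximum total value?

160

Rank by value-to-size ratio: P7 27/8≈3.38, P23 51/18≈2.83, P11 18/12≈1.5, P31 33/25≈1.32, P6 20/18≈1.11, P12 17/17≈1.
P7: take in full, 8 min for value 27 → 84 left.
All 18 min of P23 fit (value 51) → 66 remain.
All 12 min of P11 fit (value 18) → 54 remain.
All 25 min of P31 fit (value 33) → 29 remain.
P6: take in full, 18 min for value 20 → 11 left.
Fill the last 11 min with part of P12: 11/17 of it earns 11.
Total value = 160.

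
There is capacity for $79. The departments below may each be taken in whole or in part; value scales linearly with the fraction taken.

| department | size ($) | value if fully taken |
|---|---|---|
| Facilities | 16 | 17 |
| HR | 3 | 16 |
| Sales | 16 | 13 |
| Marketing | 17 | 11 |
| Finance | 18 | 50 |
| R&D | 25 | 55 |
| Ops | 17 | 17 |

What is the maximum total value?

155

Best value per unit of size first: HR 16/3≈5.33, Finance 50/18≈2.78, R&D 55/25≈2.2, Facilities 17/16≈1.06, Ops 17/17≈1, Sales 13/16≈0.812, Marketing 11/17≈0.647.
Take all of HR (3 $, value 16) → 76 $ left.
Take all of Finance (18 $, value 50) → 58 $ left.
All 25 $ of R&D fit (value 55) → 33 remain.
Take all of Facilities (16 $, value 17) → 17 $ left.
All 17 $ of Ops fit (value 17) → 0 remain.
Total value = 155.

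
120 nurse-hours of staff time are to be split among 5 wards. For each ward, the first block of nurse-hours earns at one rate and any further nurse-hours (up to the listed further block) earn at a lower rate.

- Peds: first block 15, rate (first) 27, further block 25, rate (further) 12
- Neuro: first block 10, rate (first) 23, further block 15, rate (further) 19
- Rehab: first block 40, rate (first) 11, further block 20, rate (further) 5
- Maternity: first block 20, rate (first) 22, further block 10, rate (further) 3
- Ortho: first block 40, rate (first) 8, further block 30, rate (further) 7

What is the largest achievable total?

Treat each block as its own option and order by rate: Peds/first 27 > Neuro/first 23 > Maternity/first 22 > Neuro/second 19 > Peds/second 12 > Rehab/first 11 > Ortho/first 8 > Ortho/second 7 > Rehab/second 5 > Maternity/second 3.
Peds/first (27): +15 ; 105 left.
Neuro/first (23): +10 ; 95 left.
Maternity/first (22): +20 ; 75 left.
Neuro/second (19): +15 ; 60 left.
Fill Peds second block (25 at 12) ; 35 left.
Rehab/first: +35 of 40 at 11; pool empty.
Total = 27×15 + 23×10 + 22×20 + 19×15 + 12×25 + 11×35 = 2045.

2045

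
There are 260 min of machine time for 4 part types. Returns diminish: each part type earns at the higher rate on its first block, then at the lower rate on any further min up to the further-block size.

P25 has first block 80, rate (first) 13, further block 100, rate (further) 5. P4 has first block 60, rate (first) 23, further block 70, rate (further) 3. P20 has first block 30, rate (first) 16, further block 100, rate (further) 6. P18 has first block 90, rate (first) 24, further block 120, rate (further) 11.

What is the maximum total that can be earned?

Order all 8 blocks by rate: P18/T1 24 > P4/T1 23 > P20/T1 16 > P25/T1 13 > P18/T2 11 > P20/T2 6 > P25/T2 5 > P4/T2 3.
Fill P18 T1 block (90 at 24) → 170 left.
P4/T1 (23): +60 → 110 left.
Fill P20 T1 block (30 at 16) → 80 left.
Fill P25 T1 block (80 at 13) → 0 left.
Total = 24×90 + 23×60 + 16×30 + 13×80 = 5060.

5060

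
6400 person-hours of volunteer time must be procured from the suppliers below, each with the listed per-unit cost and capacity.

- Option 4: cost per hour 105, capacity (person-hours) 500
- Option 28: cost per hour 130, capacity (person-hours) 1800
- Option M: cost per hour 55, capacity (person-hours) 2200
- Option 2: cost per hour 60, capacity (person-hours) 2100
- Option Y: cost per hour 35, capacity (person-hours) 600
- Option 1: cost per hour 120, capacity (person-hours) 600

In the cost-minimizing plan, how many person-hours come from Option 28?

400

Use suppliers in increasing cost order.
Take 600 from Option Y at 35 → need 5800 more.
Option M (55): use full 2200 → 3600 person-hours to go.
Option 2 at 60: take all 2100 person-hours → 1500 still needed.
Option 4 at 105: take all 500 person-hours → 1000 still needed.
Take 600 from Option 1 at 120 → need 400 more.
Take 400 from Option 28 at 130 to finish.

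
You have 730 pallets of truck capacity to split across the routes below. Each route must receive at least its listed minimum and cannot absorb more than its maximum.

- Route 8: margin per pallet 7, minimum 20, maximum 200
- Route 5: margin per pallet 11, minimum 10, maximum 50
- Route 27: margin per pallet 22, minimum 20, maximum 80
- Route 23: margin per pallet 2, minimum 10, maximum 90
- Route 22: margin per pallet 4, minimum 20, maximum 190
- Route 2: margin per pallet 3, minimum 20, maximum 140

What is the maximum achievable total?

5030

Meeting every minimum uses 20+10+20+10+20+20 = 100 pallets, leaving 630.
Rank by margin per pallet: Route 27 22 > Route 5 11 > Route 8 7 > Route 22 4 > Route 2 3 > Route 23 2.
Give Route 27 60 more to hit its cap of 80 → 570 left.
Give Route 5 40 more to hit its cap of 50 → 530 left.
Route 8: +180 to 200 (cap) → 350 left.
Give Route 22 170 more to hit its cap of 190 → 180 left.
Give Route 2 120 more to hit its cap of 140 → 60 left.
Route 23: +60 (room for 80) → 70. Pool exhausted.
Total = 7×200 + 11×50 + 22×80 + 2×70 + 4×190 + 3×140 = 5030.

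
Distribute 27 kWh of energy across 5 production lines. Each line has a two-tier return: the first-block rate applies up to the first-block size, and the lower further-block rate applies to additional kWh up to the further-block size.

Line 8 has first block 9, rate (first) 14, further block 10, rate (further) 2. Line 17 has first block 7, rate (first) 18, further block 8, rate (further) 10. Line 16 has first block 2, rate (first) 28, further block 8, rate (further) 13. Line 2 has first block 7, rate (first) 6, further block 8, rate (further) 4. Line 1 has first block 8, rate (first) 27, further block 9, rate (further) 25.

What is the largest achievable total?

637

Treat each block as its own option and order by rate: Line 16/T1 28 > Line 1/T1 27 > Line 1/T2 25 > Line 17/T1 18 > Line 8/T1 14 > Line 16/T2 13 > Line 17/T2 10 > Line 2/T1 6 > Line 2/T2 4 > Line 8/T2 2.
Line 16 T1 at 28: fill all 2 → 25 left.
Line 1 T1 at 27: fill all 8 → 17 left.
Line 1/T2 (25): +9 → 8 left.
Fill Line 17 T1 block (7 at 18) → 1 left.
Line 8/T1: +1 of 9 at 14; pool empty.
Total = 28×2 + 27×8 + 25×9 + 18×7 + 14×1 = 637.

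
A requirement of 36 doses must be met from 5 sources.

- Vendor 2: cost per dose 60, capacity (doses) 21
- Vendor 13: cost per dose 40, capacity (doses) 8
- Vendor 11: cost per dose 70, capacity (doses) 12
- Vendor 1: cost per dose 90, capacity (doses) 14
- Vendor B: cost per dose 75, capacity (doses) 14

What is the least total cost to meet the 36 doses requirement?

2070

Fill from the cheapest source first.
Take 8 from Vendor 13 at 40 ; need 28 more.
Vendor 2 (60): use full 21 ; 7 doses to go.
Take 7 from Vendor 11 at 70 to finish.
Vendor B, Vendor 1: unused.
Cost = 8×40 + 21×60 + 7×70 = 2070.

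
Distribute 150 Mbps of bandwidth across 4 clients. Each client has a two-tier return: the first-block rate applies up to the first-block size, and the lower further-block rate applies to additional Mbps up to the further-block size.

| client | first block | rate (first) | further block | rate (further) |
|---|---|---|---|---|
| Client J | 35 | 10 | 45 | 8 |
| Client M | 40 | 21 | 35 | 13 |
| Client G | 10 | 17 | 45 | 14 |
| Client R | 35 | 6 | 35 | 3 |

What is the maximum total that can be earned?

Order all 8 blocks by rate: Client M/first 21 > Client G/first 17 > Client G/second 14 > Client M/second 13 > Client J/first 10 > Client J/second 8 > Client R/first 6 > Client R/second 3.
Fill Client M first block (40 at 21) ; 110 left.
Client G/first (17): +10 ; 100 left.
Fill Client G second block (45 at 14) ; 55 left.
Client M second at 13: fill all 35 ; 20 left.
20 remain; put them into Client J first at 10.
Total = 21×40 + 17×10 + 14×45 + 13×35 + 10×20 = 2295.

2295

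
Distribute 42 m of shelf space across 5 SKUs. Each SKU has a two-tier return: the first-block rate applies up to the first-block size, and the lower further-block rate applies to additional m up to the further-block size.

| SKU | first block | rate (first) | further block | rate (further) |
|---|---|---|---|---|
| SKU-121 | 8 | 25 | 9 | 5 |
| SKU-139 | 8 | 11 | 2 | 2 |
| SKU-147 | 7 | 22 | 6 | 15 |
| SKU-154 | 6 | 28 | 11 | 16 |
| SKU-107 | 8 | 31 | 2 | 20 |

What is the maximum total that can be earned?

986

Rank every tier by rate: SKU-107/first 31 > SKU-154/first 28 > SKU-121/first 25 > SKU-147/first 22 > SKU-107/second 20 > SKU-154/second 16 > SKU-147/second 15 > SKU-139/first 11 > SKU-121/second 5 > SKU-139/second 2.
Fill SKU-107 first block (8 at 31) → 34 left.
SKU-154/first (28): +6 → 28 left.
SKU-121/first (25): +8 → 20 left.
SKU-147 first at 22: fill all 7 → 13 left.
SKU-107 second at 20: fill all 2 → 11 left.
Fill SKU-154 second block (11 at 16) → 0 left.
Total = 31×8 + 28×6 + 25×8 + 22×7 + 20×2 + 16×11 = 986.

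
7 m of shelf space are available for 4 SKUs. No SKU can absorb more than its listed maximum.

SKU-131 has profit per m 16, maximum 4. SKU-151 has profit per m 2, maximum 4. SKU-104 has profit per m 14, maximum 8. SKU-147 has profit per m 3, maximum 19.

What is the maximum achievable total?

106

Highest profit per m first: SKU-131 16 > SKU-104 14 > SKU-147 3 > SKU-151 2.
SKU-131 takes 4 to reach its cap of 4 → 3 left.
Only 3 left; SKU-104 takes them to reach 3.
Total = 16×4 + 14×3 = 106.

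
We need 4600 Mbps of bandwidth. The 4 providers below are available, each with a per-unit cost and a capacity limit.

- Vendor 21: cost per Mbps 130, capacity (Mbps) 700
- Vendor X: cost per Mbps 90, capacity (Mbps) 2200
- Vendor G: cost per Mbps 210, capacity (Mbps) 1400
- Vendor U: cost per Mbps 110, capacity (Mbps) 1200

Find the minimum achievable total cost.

Use providers in increasing cost order.
Vendor X (90): use full 2200 → 2400 Mbps to go.
Vendor U at 110: take all 1200 Mbps → 1200 still needed.
Vendor 21 (130): use full 700 → 500 Mbps to go.
Vendor G (210): take the remaining 500 → done.
Cost = 2200×90 + 1200×110 + 700×130 + 500×210 = 526000.

526000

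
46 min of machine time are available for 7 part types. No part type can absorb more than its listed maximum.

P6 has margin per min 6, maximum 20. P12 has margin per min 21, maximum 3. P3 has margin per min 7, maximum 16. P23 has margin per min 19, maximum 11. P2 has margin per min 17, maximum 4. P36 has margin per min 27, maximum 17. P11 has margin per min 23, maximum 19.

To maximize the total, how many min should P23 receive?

7

Order the part types by margin per min: P36 27 > P11 23 > P12 21 > P23 19 > P2 17 > P3 7 > P6 6.
Give P36 17 to hit its cap of 17 — 29 left.
P11: +19 to 19 (cap) — 10 left.
P12 takes 3 to reach its cap of 3 — 7 left.
Only 7 left; P23 takes them to reach 7.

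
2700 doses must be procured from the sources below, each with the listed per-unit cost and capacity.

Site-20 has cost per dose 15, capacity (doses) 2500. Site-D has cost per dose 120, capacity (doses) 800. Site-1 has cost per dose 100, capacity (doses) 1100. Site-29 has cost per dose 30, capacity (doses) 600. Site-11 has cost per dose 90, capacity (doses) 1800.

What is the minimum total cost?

Use sources in increasing cost order.
Site-20 (15): use full 2500 → 200 doses to go.
Take 200 from Site-29 at 30 to finish.
Site-11, Site-1, Site-D: unused.
Cost = 2500×15 + 200×30 = 43500.

43500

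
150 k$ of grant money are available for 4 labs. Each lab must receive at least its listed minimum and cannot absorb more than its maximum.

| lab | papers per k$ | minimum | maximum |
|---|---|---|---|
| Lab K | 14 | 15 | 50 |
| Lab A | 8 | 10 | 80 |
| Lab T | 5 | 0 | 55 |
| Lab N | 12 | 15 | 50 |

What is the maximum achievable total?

1700

Meeting every minimum uses 15+10+0+15 = 40 k$, leaving 110.
Highest papers per k$ first: Lab K 14 > Lab N 12 > Lab A 8 > Lab T 5.
Give Lab K 35 more to hit its cap of 50 → 75 left.
Lab N: +35 to 50 (cap) → 40 left.
Lab A has room for 70 more but only 40 remain, so it gets 50.
Total = 14×50 + 8×50 + 12×50 = 1700.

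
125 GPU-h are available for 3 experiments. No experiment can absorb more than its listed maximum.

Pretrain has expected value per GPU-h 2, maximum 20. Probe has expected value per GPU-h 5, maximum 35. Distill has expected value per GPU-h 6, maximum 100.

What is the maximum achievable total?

725

Order the experiments by expected value per GPU-h: Distill 6 > Probe 5 > Pretrain 2.
Distill: +100 to 100 (cap) — 25 left.
Only 25 left; Probe takes them to reach 25.
Total = 5×25 + 6×100 = 725.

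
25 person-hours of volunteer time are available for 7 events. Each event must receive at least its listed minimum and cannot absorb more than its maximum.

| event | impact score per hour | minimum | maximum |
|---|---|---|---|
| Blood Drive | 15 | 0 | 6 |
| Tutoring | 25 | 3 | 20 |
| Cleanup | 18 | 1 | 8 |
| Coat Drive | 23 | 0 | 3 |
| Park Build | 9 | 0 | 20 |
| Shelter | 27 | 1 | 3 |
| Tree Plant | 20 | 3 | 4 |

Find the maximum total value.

609

Meeting every minimum uses 0+3+1+0+0+1+3 = 8 person-hours, leaving 17.
Rank by impact score per hour: Shelter 27 > Tutoring 25 > Coat Drive 23 > Tree Plant 20 > Cleanup 18 > Blood Drive 15 > Park Build 9.
Shelter: +2 to 3 (cap) ; 15 left.
Only 15 left; Tutoring takes them to reach 18.
Total = 25×18 + 18×1 + 27×3 + 20×3 = 609.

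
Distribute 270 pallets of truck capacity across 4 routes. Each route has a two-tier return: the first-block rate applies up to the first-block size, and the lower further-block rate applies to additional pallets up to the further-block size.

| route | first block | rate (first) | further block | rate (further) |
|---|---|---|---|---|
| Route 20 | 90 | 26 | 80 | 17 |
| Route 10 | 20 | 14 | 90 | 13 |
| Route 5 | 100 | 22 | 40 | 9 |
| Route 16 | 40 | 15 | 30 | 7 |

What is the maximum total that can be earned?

5900

Treat each block as its own option and order by rate: Route 20/first 26 > Route 5/first 22 > Route 20/second 17 > Route 16/first 15 > Route 10/first 14 > Route 10/second 13 > Route 5/second 9 > Route 16/second 7.
Route 20/first (26): +90 ; 180 left.
Route 5 first at 22: fill all 100 ; 80 left.
Route 20 second at 17: fill all 80 ; 0 left.
Total = 26×90 + 22×100 + 17×80 = 5900.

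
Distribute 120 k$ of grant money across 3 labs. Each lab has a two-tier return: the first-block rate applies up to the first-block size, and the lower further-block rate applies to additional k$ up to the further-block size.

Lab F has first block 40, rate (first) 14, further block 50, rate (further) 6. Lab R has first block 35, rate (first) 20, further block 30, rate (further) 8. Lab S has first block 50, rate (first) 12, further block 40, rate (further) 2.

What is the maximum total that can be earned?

Order all 6 blocks by rate: Lab R/first 20 > Lab F/first 14 > Lab S/first 12 > Lab R/second 8 > Lab F/second 6 > Lab S/second 2.
Fill Lab R first block (35 at 20) → 85 left.
Fill Lab F first block (40 at 14) → 45 left.
45 remain; put them into Lab S first at 12.
Total = 20×35 + 14×40 + 12×45 = 1800.

1800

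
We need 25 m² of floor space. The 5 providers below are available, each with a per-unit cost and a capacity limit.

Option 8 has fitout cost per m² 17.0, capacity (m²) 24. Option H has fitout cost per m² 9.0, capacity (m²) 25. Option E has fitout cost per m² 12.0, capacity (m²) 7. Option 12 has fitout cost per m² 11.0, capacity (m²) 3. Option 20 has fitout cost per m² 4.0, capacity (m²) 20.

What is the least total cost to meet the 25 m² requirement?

Cheapest first:
Take 20 from Option 20 at 4.0 ; need 5 more.
Option H at 9.0: take 5 of its 25 ; requirement met.
Option 12, Option E, Option 8: unused.
Cost = 20×4.0 + 5×9.0 = 125.

125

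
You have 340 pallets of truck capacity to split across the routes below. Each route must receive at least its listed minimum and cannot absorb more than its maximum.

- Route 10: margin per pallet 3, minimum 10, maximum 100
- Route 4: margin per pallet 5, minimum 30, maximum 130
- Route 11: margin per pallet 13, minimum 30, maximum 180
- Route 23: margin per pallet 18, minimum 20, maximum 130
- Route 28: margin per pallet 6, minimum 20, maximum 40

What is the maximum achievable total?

Meeting every minimum uses 10+30+30+20+20 = 110 pallets, leaving 230.
Rank by margin per pallet: Route 23 18 > Route 11 13 > Route 28 6 > Route 4 5 > Route 10 3.
Route 23 takes 110 more to reach its cap of 130 → 120 left.
Route 11 has room for 150 more but only 120 remain, so it gets 150.
Total = 3×10 + 5×30 + 13×150 + 18×130 + 6×20 = 4590.

4590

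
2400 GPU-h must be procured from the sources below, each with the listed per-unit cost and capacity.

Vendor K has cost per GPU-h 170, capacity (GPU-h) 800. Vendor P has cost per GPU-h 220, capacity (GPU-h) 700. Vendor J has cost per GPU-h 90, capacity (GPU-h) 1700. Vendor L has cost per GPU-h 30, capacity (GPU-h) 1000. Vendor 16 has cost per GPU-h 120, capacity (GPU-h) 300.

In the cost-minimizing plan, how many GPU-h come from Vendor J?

1400

Cheapest first:
Vendor L (30): use full 1000 — 1400 GPU-h to go.
Vendor J at 90: take 1400 of its 1700 — requirement met.
Vendor 16, Vendor K, Vendor P: unused.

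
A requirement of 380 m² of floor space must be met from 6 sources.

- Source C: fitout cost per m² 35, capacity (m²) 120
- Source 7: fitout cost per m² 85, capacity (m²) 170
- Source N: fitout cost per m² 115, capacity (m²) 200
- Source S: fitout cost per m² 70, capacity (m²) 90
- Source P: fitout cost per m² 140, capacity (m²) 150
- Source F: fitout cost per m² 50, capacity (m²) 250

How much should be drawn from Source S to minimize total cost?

10

Use sources in increasing cost order.
Take 120 from Source C at 35 — need 260 more.
Source F (50): use full 250 — 10 m² to go.
Take 10 from Source S at 70 to finish.
Source 7, Source N, Source P: unused.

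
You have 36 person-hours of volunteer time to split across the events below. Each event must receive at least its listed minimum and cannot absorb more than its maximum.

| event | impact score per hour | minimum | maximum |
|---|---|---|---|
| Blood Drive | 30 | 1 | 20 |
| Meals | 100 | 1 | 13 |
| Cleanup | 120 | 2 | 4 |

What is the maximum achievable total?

2350

Meeting every minimum uses 1+1+2 = 4 person-hours, leaving 32.
Highest impact score per hour first: Cleanup 120 > Meals 100 > Blood Drive 30.
Cleanup: +2 to 4 (cap) ; 30 left.
Give Meals 12 more to hit its cap of 13 ; 18 left.
Blood Drive: +18 (room for 19) → 19. Pool exhausted.
Total = 30×19 + 100×13 + 120×4 = 2350.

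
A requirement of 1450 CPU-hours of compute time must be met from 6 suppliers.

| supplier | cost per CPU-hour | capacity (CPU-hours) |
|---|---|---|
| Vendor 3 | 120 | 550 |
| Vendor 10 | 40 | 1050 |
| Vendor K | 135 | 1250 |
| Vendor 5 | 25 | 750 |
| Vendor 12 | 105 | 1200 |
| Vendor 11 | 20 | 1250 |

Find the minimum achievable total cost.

30000

Use suppliers in increasing cost order.
Vendor 11 at 20: take all 1250 CPU-hours → 200 still needed.
Vendor 5 (25): take the remaining 200 → done.
Vendor 10, Vendor 12, Vendor 3, Vendor K: unused.
Cost = 1250×20 + 200×25 = 30000.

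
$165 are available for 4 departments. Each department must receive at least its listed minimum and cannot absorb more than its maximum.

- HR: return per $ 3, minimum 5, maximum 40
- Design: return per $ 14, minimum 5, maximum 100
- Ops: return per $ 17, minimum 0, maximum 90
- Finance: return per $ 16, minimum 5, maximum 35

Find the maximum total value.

Meeting every minimum uses 5+5+0+5 = 15 $, leaving 150.
Order the departments by return per $: Ops 17 > Finance 16 > Design 14 > HR 3.
Ops takes 90 more to reach its cap of 90 → 60 left.
Finance takes 30 more to reach its cap of 35 → 30 left.
Only 30 left; Design takes them to reach 35.
Total = 3×5 + 14×35 + 17×90 + 16×35 = 2595.

2595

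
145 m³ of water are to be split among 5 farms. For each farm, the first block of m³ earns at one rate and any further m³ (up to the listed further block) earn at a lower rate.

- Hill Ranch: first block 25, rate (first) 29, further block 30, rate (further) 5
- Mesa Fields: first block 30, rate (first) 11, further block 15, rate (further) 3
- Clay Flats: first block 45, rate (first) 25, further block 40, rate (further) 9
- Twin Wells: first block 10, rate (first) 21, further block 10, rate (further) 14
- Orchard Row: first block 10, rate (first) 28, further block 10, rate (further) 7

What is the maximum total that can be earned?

Rank every tier by rate: Hill Ranch/tier1 29 > Orchard Row/tier1 28 > Clay Flats/tier1 25 > Twin Wells/tier1 21 > Twin Wells/tier2 14 > Mesa Fields/tier1 11 > Clay Flats/tier2 9 > Orchard Row/tier2 7 > Hill Ranch/tier2 5 > Mesa Fields/tier2 3.
Fill Hill Ranch tier1 block (25 at 29) — 120 left.
Orchard Row/tier1 (28): +10 — 110 left.
Clay Flats/tier1 (25): +45 — 65 left.
Twin Wells tier1 at 21: fill all 10 — 55 left.
Twin Wells tier2 at 14: fill all 10 — 45 left.
Fill Mesa Fields tier1 block (30 at 11) — 15 left.
Clay Flats tier2 at 9: only 15 left, fill 15.
Total = 29×25 + 28×10 + 25×45 + 21×10 + 14×10 + 11×30 + 9×15 = 2945.

2945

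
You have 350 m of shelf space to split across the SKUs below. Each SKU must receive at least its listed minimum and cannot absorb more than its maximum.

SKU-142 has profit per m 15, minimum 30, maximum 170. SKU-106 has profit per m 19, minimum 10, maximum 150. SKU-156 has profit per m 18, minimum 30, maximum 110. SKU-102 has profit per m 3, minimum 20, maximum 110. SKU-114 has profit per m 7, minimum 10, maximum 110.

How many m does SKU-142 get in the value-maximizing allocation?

60

Meeting every minimum uses 30+10+30+20+10 = 100 m, leaving 250.
Rank by profit per m: SKU-106 19 > SKU-156 18 > SKU-142 15 > SKU-114 7 > SKU-102 3.
SKU-106 takes 140 more to reach its cap of 150 — 110 left.
SKU-156: +80 to 110 (cap) — 30 left.
SKU-142 has room for 140 more but only 30 remain, so it gets 60.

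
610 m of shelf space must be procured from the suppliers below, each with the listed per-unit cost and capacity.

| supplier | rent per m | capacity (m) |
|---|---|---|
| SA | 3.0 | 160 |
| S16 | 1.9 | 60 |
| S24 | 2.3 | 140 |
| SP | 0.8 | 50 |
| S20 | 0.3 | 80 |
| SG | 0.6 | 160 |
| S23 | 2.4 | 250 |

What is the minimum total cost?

Fill from the cheapest supplier first.
S20 at 0.3: take all 80 m → 530 still needed.
Take 160 from SG at 0.6 → need 370 more.
SP at 0.8: take all 50 m → 320 still needed.
S16 (1.9): use full 60 → 260 m to go.
Take 140 from S24 at 2.3 → need 120 more.
S23 (2.4): take the remaining 120 → done.
SA: unused.
Cost = 80×0.3 + 160×0.6 + 50×0.8 + 60×1.9 + 140×2.3 + 120×2.4 = 884.

884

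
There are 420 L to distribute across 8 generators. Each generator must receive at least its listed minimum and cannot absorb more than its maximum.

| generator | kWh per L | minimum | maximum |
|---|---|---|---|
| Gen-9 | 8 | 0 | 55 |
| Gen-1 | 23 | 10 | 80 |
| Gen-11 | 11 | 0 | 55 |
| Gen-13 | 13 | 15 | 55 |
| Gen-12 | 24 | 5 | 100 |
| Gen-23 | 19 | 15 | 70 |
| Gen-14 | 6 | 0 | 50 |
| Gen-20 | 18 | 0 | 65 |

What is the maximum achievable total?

8005

Meeting every minimum uses 0+10+0+15+5+15+0+0 = 45 L, leaving 375.
Order the generators by kWh per L: Gen-12 24 > Gen-1 23 > Gen-23 19 > Gen-20 18 > Gen-13 13 > Gen-11 11 > Gen-9 8 > Gen-14 6.
Give Gen-12 95 more to hit its cap of 100 → 280 left.
Give Gen-1 70 more to hit its cap of 80 → 210 left.
Give Gen-23 55 more to hit its cap of 70 → 155 left.
Gen-20: +65 to 65 (cap) → 90 left.
Gen-13 takes 40 more to reach its cap of 55 → 50 left.
Only 50 left; Gen-11 takes them to reach 50.
Total = 23×80 + 11×50 + 13×55 + 24×100 + 19×70 + 18×65 = 8005.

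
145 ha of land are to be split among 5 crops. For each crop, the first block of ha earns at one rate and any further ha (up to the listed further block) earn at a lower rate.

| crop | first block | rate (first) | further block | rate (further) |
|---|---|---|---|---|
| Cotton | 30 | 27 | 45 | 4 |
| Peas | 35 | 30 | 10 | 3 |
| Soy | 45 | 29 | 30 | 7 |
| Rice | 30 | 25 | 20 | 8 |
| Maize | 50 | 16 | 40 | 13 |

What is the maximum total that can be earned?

Treat each block as its own option and order by rate: Peas/T1 30 > Soy/T1 29 > Cotton/T1 27 > Rice/T1 25 > Maize/T1 16 > Maize/T2 13 > Rice/T2 8 > Soy/T2 7 > Cotton/T2 4 > Peas/T2 3.
Peas/T1 (30): +35 ; 110 left.
Fill Soy T1 block (45 at 29) ; 65 left.
Cotton/T1 (27): +30 ; 35 left.
Fill Rice T1 block (30 at 25) ; 5 left.
Maize/T1: +5 of 50 at 16; pool empty.
Total = 30×35 + 29×45 + 27×30 + 25×30 + 16×5 = 3995.

3995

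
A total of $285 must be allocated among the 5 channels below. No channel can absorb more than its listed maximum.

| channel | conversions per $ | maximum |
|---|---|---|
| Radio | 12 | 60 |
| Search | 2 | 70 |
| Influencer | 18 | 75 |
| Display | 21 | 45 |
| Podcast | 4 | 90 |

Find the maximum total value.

3405

Order the channels by conversions per $: Display 21 > Influencer 18 > Radio 12 > Podcast 4 > Search 2.
Display: +45 to 45 (cap) → 240 left.
Influencer takes 75 to reach its cap of 75 → 165 left.
Give Radio 60 to hit its cap of 60 → 105 left.
Give Podcast 90 to hit its cap of 90 → 15 left.
Only 15 left; Search takes them to reach 15.
Total = 12×60 + 2×15 + 18×75 + 21×45 + 4×90 = 3405.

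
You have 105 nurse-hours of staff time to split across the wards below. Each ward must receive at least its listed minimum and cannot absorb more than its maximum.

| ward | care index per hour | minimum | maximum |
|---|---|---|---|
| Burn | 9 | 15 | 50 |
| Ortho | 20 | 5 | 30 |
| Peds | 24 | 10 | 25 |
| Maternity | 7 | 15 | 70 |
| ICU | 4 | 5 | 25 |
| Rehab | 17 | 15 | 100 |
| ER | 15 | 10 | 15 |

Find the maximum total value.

1665

Meeting every minimum uses 15+5+10+15+5+15+10 = 75 nurse-hours, leaving 30.
Highest care index per hour first: Peds 24 > Ortho 20 > Rehab 17 > ER 15 > Burn 9 > Maternity 7 > ICU 4.
Peds: +15 to 25 (cap) — 15 left.
Ortho has room for 25 more but only 15 remain, so it gets 20.
Total = 9×15 + 20×20 + 24×25 + 7×15 + 4×5 + 17×15 + 15×10 = 1665.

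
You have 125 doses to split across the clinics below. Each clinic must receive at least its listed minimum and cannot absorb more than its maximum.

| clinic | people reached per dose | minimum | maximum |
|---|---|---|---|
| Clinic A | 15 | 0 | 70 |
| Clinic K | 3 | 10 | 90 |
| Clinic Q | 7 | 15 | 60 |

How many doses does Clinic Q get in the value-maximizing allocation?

45

Meeting every minimum uses 0+10+15 = 25 doses, leaving 100.
Order the clinics by people reached per dose: Clinic A 15 > Clinic Q 7 > Clinic K 3.
Clinic A takes 70 more to reach its cap of 70 ; 30 left.
Clinic Q has room for 45 more but only 30 remain, so it gets 45.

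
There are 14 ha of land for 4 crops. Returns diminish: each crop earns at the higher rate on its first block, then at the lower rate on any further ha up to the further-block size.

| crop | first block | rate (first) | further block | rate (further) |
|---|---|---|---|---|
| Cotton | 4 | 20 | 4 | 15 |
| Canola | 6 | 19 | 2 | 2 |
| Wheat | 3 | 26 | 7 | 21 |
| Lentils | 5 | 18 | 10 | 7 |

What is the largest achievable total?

Order all 8 blocks by rate: Wheat/tier1 26 > Wheat/tier2 21 > Cotton/tier1 20 > Canola/tier1 19 > Lentils/tier1 18 > Cotton/tier2 15 > Lentils/tier2 7 > Canola/tier2 2.
Fill Wheat tier1 block (3 at 26) → 11 left.
Wheat tier2 at 21: fill all 7 → 4 left.
Cotton tier1 at 20: fill all 4 → 0 left.
Total = 26×3 + 21×7 + 20×4 = 305.

305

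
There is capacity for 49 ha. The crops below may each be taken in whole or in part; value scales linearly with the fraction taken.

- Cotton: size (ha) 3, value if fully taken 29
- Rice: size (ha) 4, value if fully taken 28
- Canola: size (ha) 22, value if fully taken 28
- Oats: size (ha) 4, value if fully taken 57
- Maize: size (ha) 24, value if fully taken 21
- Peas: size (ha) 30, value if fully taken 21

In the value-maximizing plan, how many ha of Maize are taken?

16

Rank by value-to-size ratio: Oats 57/4≈14.2, Cotton 29/3≈9.67, Rice 28/4≈7, Canola 28/22≈1.27, Maize 21/24≈0.875, Peas 21/30≈0.7.
Take all of Oats (4 ha, value 57) ; 45 ha left.
All 3 ha of Cotton fit (value 29) ; 42 remain.
Rice: take in full, 4 ha for value 28 ; 38 left.
Take all of Canola (22 ha, value 28) ; 16 ha left.
Fill the last 16 ha with part of Maize: 16/24 of it earns 14.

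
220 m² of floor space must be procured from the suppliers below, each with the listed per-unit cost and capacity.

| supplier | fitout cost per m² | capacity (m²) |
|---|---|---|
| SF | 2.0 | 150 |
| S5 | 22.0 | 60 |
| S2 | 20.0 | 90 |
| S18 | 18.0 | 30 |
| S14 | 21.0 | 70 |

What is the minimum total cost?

Use suppliers in increasing cost order.
SF at 2.0: take all 150 m² ; 70 still needed.
S18 (18.0): use full 30 ; 40 m² to go.
S2 (20.0): take the remaining 40 ; done.
S14, S5: unused.
Cost = 150×2.0 + 30×18.0 + 40×20.0 = 1640.

1640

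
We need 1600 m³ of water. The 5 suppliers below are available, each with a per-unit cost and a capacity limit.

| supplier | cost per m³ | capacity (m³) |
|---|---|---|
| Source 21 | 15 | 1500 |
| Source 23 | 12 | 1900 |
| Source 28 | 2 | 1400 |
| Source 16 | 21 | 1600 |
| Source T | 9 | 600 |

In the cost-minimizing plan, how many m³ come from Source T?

200

Use suppliers in increasing cost order.
Source 28 (2): use full 1400 ; 200 m³ to go.
Take 200 from Source T at 9 to finish.
Source 23, Source 21, Source 16: unused.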